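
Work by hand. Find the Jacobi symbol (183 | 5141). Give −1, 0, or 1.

Reciprocity: 183 ≡ 3 and 5141 ≡ 1 (mod 4), so (183/5141) = +(5141/183).
Reduce top mod 183: now compute (17/183).
Reciprocity: 17 ≡ 1 and 183 ≡ 3 (mod 4), so (17/183) = +(183/17).
Reduce top mod 17: now compute (13/17).
Reciprocity: 13 ≡ 1 and 17 ≡ 1 (mod 4), so (13/17) = +(17/13).
Reduce top mod 13: now compute (4/13).
Pull out 2^2: since 13 ≡ 5 (mod 8), (2/13) = -1, so (2/13)^2 = +1.
Reached (1/13) = 1. Collecting the sign flips along the way, the symbol is +1.

1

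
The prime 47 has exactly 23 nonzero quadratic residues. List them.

Square k = 1,…,23 (k and 47−k give the same square):
1²=1, 2²=4, 3²=9, 4²=16, 5²=25, 6²=36, 7²≡2, 8²≡17, 9²≡34, 10²≡6, 11²≡27, 12²≡3, 13²≡28, 14²≡8, 15²≡37, 16²≡21, 17²≡7, 18²≡42, 19²≡32, 20²≡24, 21²≡18, 22²≡14, 23²≡12 (mod 47).
So the quadratic residues mod 47 are {1, 2, 3, 4, 6, 7, 8, 9, 12, 14, 16, 17, 18, 21, 24, 25, 27, 28, 32, 34, 36, 37, 42}.

1,2,3,4,6,7,8,9,12,14,16,17,18,21,24,25,27,28,32,34,36,37,42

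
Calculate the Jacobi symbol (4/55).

1

Pull out 2^2: since 55 ≡ 7 (mod 8), (2/55) = +1, so (2/55)^2 = +1.
Reached (1/55) = 1. Collecting the sign flips along the way, the symbol is +1.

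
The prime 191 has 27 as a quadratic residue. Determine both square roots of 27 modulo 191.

72, 119

Since 191 ≡ 3 (mod 4), a square root of 27 is 27^((191+1)/4) = 27^48 mod 191.
Repeated squaring: 27^2≡156, 27^4≡79, 27^8≡129, 27^16≡24, 27^32≡3 (mod 191).
27^48 = 27^(32+16) ≡ 72 (mod 191).
Check: 72² = 5184 ≡ 27 (mod 191). The two roots are 72 and 119.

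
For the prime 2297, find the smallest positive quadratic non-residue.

(2/2297) = +1, so 2 is a residue.
(3/2297) = −1, so 3 is the smallest positive non-residue mod 2297.

3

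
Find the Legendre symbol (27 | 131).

1

Reciprocity: 27 ≡ 3 and 131 ≡ 3 (mod 4), so (27/131) = −(131/27).
Reduce top mod 27: now compute (23/27).
Reciprocity: 23 ≡ 3 and 27 ≡ 3 (mod 4), so (23/27) = −(27/23).
Reduce top mod 23: now compute (4/23).
Pull out 2^2: since 23 ≡ 7 (mod 8), (2/23) = +1, so (2/23)^2 = +1.
Reached (1/23) = 1. Collecting the sign flips along the way, the symbol is +1.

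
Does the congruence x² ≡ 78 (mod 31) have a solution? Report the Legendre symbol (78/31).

1

First reduce: 78 ≡ 16 (mod 31).
Pull out 2^4: since 31 ≡ 7 (mod 8), (2/31) = +1, so (2/31)^4 = +1.
Reached (1/31) = 1. Collecting the sign flips along the way, the symbol is +1.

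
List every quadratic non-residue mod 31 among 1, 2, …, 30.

3, 6, 11, 12, 13, 15, 17, 21, 22, 23, 24, 26, 27, 29, 30

Square k = 1,…,15 (k and 31−k give the same square):
1²=1, 2²=4, 3²=9, 4²=16, 5²=25, 6²≡5, 7²≡18, 8²≡2, 9²≡19, 10²≡7, 11²≡28, 12²≡20, 13²≡14, 14²≡10, 15²≡8 (mod 31).
The residues are {1, 2, 4, 5, 7, 8, 9, 10, 14, 16, 18, 19, 20, 25, 28}; the non-residues are the remaining 15 nonzero classes.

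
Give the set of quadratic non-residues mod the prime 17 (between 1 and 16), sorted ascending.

3,5,6,7,10,11,12,14

Square k = 1,…,8 (k and 17−k give the same square):
1²=1, 2²=4, 3²=9, 4²=16, 5²≡8, 6²≡2, 7²≡15, 8²≡13 (mod 17).
The residues are {1, 2, 4, 8, 9, 13, 15, 16}; the non-residues are the remaining 8 nonzero classes.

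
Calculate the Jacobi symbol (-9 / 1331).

First reduce: -9 ≡ 1322 (mod 1331).
Pull out 2: since 1331 ≡ 3 (mod 8), (2/1331) = -1.
Reciprocity: 661 ≡ 1 and 1331 ≡ 3 (mod 4), so (661/1331) = +(1331/661).
Reduce top mod 661: now compute (9/661).
Reciprocity: 9 ≡ 1 and 661 ≡ 1 (mod 4), so (9/661) = +(661/9).
Reduce top mod 9: now compute (4/9).
Pull out 2^2: since 9 ≡ 1 (mod 8), (2/9) = +1, so (2/9)^2 = +1.
Reached (1/9) = 1. Collecting the sign flips along the way, the symbol is -1.

-1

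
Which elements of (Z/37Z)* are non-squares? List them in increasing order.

2, 5, 6, 8, 13, 14, 15, 17, 18, 19, 20, 22, 23, 24, 29, 31, 32, 35

Square k = 1,…,18 (k and 37−k give the same square):
1²=1, 2²=4, 3²=9, 4²=16, 5²=25, 6²=36, 7²≡12, 8²≡27, 9²≡7, 10²≡26, 11²≡10, 12²≡33, 13²≡21, 14²≡11, 15²≡3, 16²≡34, 17²≡30, 18²≡28 (mod 37).
The residues are {1, 3, 4, 7, 9, 10, 11, 12, 16, 21, 25, 26, 27, 28, 30, 33, 34, 36}; the non-residues are the remaining 18 nonzero classes.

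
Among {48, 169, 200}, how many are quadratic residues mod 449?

(48/449) = -1 → non-residue.
(169/449) = +1 → QR.
(200/449) = +1 → QR.
Total quadratic residues among the 3: 2.

2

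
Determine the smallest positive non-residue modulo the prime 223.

3

(2/223) = +1, so 2 is a residue.
(3/223) = −1, so 3 is the smallest positive non-residue mod 223.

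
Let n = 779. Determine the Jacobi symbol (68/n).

-1

Pull out 2^2: since 779 ≡ 3 (mod 8), (2/779) = -1, so (2/779)^2 = +1.
Reciprocity: 17 ≡ 1 and 779 ≡ 3 (mod 4), so (17/779) = +(779/17).
Reduce top mod 17: now compute (14/17).
Pull out 2: since 17 ≡ 1 (mod 8), (2/17) = +1.
Reciprocity: 7 ≡ 3 and 17 ≡ 1 (mod 4), so (7/17) = +(17/7).
Reduce top mod 7: now compute (3/7).
Reciprocity: 3 ≡ 3 and 7 ≡ 3 (mod 4), so (3/7) = −(7/3).
Reduce top mod 3: now compute (1/3).
Reached (1/3) = 1. Collecting the sign flips along the way, the symbol is -1.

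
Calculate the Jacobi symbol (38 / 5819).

Pull out 2: since 5819 ≡ 3 (mod 8), (2/5819) = -1.
Reciprocity: 19 ≡ 3 and 5819 ≡ 3 (mod 4), so (19/5819) = −(5819/19).
Reduce top mod 19: now compute (5/19).
Reciprocity: 5 ≡ 1 and 19 ≡ 3 (mod 4), so (5/19) = +(19/5).
Reduce top mod 5: now compute (4/5).
Pull out 2^2: since 5 ≡ 5 (mod 8), (2/5) = -1, so (2/5)^2 = +1.
Reached (1/5) = 1. Collecting the sign flips along the way, the symbol is +1.

1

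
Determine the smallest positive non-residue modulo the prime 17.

3

(2/17) = +1, so 2 is a residue.
(3/17) = −1, so 3 is the smallest positive non-residue mod 17.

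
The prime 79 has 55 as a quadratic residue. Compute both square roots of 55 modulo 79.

23, 56

Since 79 ≡ 3 (mod 4), a square root of 55 is 55^((79+1)/4) = 55^20 mod 79.
Repeated squaring: 55^2≡23, 55^4≡55, 55^8≡23, 55^16≡55 (mod 79).
55^20 = 55^(16+4) ≡ 23 (mod 79).
Check: 23² = 529 ≡ 55 (mod 79). The two roots are 23 and 56.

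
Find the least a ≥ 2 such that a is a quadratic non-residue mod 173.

(2/173) = −1, so 2 is the smallest positive non-residue mod 173.

2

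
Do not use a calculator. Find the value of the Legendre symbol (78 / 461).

Pull out 2: since 461 ≡ 5 (mod 8), (2/461) = -1.
Reciprocity: 39 ≡ 3 and 461 ≡ 1 (mod 4), so (39/461) = +(461/39).
Reduce top mod 39: now compute (32/39).
Pull out 2^5: since 39 ≡ 7 (mod 8), (2/39) = +1, so (2/39)^5 = +1.
Reached (1/39) = 1. Collecting the sign flips along the way, the symbol is -1.

-1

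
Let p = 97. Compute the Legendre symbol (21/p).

Reciprocity: 21 ≡ 1 and 97 ≡ 1 (mod 4), so (21/97) = +(97/21).
Reduce top mod 21: now compute (13/21).
Reciprocity: 13 ≡ 1 and 21 ≡ 1 (mod 4), so (13/21) = +(21/13).
Reduce top mod 13: now compute (8/13).
Pull out 2^3: since 13 ≡ 5 (mod 8), (2/13) = -1, so (2/13)^3 = -1.
Reached (1/13) = 1. Collecting the sign flips along the way, the symbol is -1.

-1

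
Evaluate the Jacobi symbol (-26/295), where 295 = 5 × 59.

First reduce: -26 ≡ 269 (mod 295).
Reciprocity: 269 ≡ 1 and 295 ≡ 3 (mod 4), so (269/295) = +(295/269).
Reduce top mod 269: now compute (26/269).
Pull out 2: since 269 ≡ 5 (mod 8), (2/269) = -1.
Reciprocity: 13 ≡ 1 and 269 ≡ 1 (mod 4), so (13/269) = +(269/13).
Reduce top mod 13: now compute (9/13).
Reciprocity: 9 ≡ 1 and 13 ≡ 1 (mod 4), so (9/13) = +(13/9).
Reduce top mod 9: now compute (4/9).
Pull out 2^2: since 9 ≡ 1 (mod 8), (2/9) = +1, so (2/9)^2 = +1.
Reached (1/9) = 1. Collecting the sign flips along the way, the symbol is -1.

-1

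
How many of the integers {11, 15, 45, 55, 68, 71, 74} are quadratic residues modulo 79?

3

(11/79) = +1 → QR.
(15/79) = -1 → non-residue.
(45/79) = +1 → QR.
(55/79) = +1 → QR.
(68/79) = -1 → non-residue.
(71/79) = -1 → non-residue.
(74/79) = -1 → non-residue.
Total quadratic residues among the 7: 3.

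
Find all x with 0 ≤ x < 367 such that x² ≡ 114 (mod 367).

Since 367 ≡ 3 (mod 4), a square root of 114 is 114^((367+1)/4) = 114^92 mod 367.
Repeated squaring: 114^2≡151, 114^4≡47, 114^8≡7, 114^16≡49, 114^32≡199, 114^64≡332 (mod 367).
114^92 = 114^(64+16+8+4) ≡ 211 (mod 367).
Check: 211² = 44521 ≡ 114 (mod 367). The two roots are 156 and 211.

156, 211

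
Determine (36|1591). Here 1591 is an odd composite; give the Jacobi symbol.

Pull out 2^2: since 1591 ≡ 7 (mod 8), (2/1591) = +1, so (2/1591)^2 = +1.
Reciprocity: 9 ≡ 1 and 1591 ≡ 3 (mod 4), so (9/1591) = +(1591/9).
Reduce top mod 9: now compute (7/9).
Reciprocity: 7 ≡ 3 and 9 ≡ 1 (mod 4), so (7/9) = +(9/7).
Reduce top mod 7: now compute (2/7).
Pull out 2: since 7 ≡ 7 (mod 8), (2/7) = +1.
Reached (1/7) = 1. Collecting the sign flips along the way, the symbol is +1.

1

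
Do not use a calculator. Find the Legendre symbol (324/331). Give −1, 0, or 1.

Euler's criterion: (324/331) ≡ 324^165 (mod 331).
324^2 ≡ 49 (mod 331)
324^4 ≡ 84 (mod 331)
324^8 ≡ 105 (mod 331)
324^16 ≡ 102 (mod 331)
324^32 ≡ 143 (mod 331)
324^64 ≡ 258 (mod 331)
324^128 ≡ 33 (mod 331)
324^165 = 324^(128+32+4+1) ≡ 1 (mod 331).
Result is 1, so (324/331) = 1.

1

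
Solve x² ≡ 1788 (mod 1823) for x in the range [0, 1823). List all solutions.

Since 1823 ≡ 3 (mod 4), a square root of 1788 is 1788^((1823+1)/4) = 1788^456 mod 1823.
Repeated squaring: 1788^2≡1225, 1788^4≡296, 1788^8≡112, 1788^16≡1606, 1788^32≡1514, 1788^64≡685, 1788^128≡714, 1788^256≡1179 (mod 1823).
1788^456 = 1788^(256+128+64+8) ≡ 948 (mod 1823).
Check: 948² = 898704 ≡ 1788 (mod 1823). The two roots are 875 and 948.

875, 948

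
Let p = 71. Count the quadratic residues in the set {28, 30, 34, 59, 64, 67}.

(28/71) = -1 → non-residue.
(30/71) = +1 → QR.
(34/71) = -1 → non-residue.
(59/71) = -1 → non-residue.
(64/71) = +1 → QR.
(67/71) = -1 → non-residue.
Total quadratic residues among the 6: 2.

2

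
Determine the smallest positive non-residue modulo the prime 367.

3

(2/367) = +1, so 2 is a residue.
(3/367) = −1, so 3 is the smallest positive non-residue mod 367.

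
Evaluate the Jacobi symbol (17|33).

Reciprocity: 17 ≡ 1 and 33 ≡ 1 (mod 4), so (17/33) = +(33/17).
Reduce top mod 17: now compute (16/17).
Pull out 2^4: since 17 ≡ 1 (mod 8), (2/17) = +1, so (2/17)^4 = +1.
Reached (1/17) = 1. Collecting the sign flips along the way, the symbol is +1.

1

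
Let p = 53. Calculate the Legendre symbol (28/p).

Pull out 2^2: since 53 ≡ 5 (mod 8), (2/53) = -1, so (2/53)^2 = +1.
Reciprocity: 7 ≡ 3 and 53 ≡ 1 (mod 4), so (7/53) = +(53/7).
Reduce top mod 7: now compute (4/7).
Pull out 2^2: since 7 ≡ 7 (mod 8), (2/7) = +1, so (2/7)^2 = +1.
Reached (1/7) = 1. Collecting the sign flips along the way, the symbol is +1.

1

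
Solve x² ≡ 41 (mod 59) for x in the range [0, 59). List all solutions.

Since 59 ≡ 3 (mod 4), a square root of 41 is 41^((59+1)/4) = 41^15 mod 59.
Repeated squaring: 41^2≡29, 41^4≡15, 41^8≡48 (mod 59).
41^15 = 41^(8+4+2+1) ≡ 49 (mod 59).
Check: 49² = 2401 ≡ 41 (mod 59). The two roots are 10 and 49.

10, 49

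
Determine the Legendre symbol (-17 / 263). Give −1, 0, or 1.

First reduce: -17 ≡ 246 (mod 263).
Pull out 2: since 263 ≡ 7 (mod 8), (2/263) = +1.
Reciprocity: 123 ≡ 3 and 263 ≡ 3 (mod 4), so (123/263) = −(263/123).
Reduce top mod 123: now compute (17/123).
Reciprocity: 17 ≡ 1 and 123 ≡ 3 (mod 4), so (17/123) = +(123/17).
Reduce top mod 17: now compute (4/17).
Pull out 2^2: since 17 ≡ 1 (mod 8), (2/17) = +1, so (2/17)^2 = +1.
Reached (1/17) = 1. Collecting the sign flips along the way, the symbol is -1.

-1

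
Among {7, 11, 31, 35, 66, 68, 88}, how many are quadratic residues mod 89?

3

(7/89) = -1 → non-residue.
(11/89) = +1 → QR.
(31/89) = -1 → non-residue.
(35/89) = -1 → non-residue.
(66/89) = -1 → non-residue.
(68/89) = +1 → QR.
(88/89) = +1 → QR.
Total quadratic residues among the 7: 3.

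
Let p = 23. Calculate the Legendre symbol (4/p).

1

Pull out 2^2: since 23 ≡ 7 (mod 8), (2/23) = +1, so (2/23)^2 = +1.
Reached (1/23) = 1. Collecting the sign flips along the way, the symbol is +1.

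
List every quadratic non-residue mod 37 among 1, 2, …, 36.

Square k = 1,…,18 (k and 37−k give the same square):
1²=1, 2²=4, 3²=9, 4²=16, 5²=25, 6²=36, 7²≡12, 8²≡27, 9²≡7, 10²≡26, 11²≡10, 12²≡33, 13²≡21, 14²≡11, 15²≡3, 16²≡34, 17²≡30, 18²≡28 (mod 37).
The residues are {1, 3, 4, 7, 9, 10, 11, 12, 16, 21, 25, 26, 27, 28, 30, 33, 34, 36}; the non-residues are the remaining 18 nonzero classes.

2, 5, 6, 8, 13, 14, 15, 17, 18, 19, 20, 22, 23, 24, 29, 31, 32, 35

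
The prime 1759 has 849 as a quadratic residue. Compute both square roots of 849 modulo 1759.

154, 1605

Since 1759 ≡ 3 (mod 4), a square root of 849 is 849^((1759+1)/4) = 849^440 mod 1759.
Repeated squaring: 849^2≡1370, 849^4≡47, 849^8≡450, 849^16≡215, 849^32≡491, 849^64≡98, 849^128≡809, 849^256≡133 (mod 1759).
849^440 = 849^(256+128+32+16+8) ≡ 1605 (mod 1759).
Check: 1605² = 2576025 ≡ 849 (mod 1759). The two roots are 154 and 1605.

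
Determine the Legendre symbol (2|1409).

Pull out 2: since 1409 ≡ 1 (mod 8), (2/1409) = +1.
Reached (1/1409) = 1. Collecting the sign flips along the way, the symbol is +1.

1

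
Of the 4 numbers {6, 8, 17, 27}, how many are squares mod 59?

(6/59) = -1 → non-residue.
(8/59) = -1 → non-residue.
(17/59) = +1 → QR.
(27/59) = +1 → QR.
Total quadratic residues among the 4: 2.

2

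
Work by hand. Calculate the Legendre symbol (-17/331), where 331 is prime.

First reduce: -17 ≡ 314 (mod 331).
Pull out 2: since 331 ≡ 3 (mod 8), (2/331) = -1.
Reciprocity: 157 ≡ 1 and 331 ≡ 3 (mod 4), so (157/331) = +(331/157).
Reduce top mod 157: now compute (17/157).
Reciprocity: 17 ≡ 1 and 157 ≡ 1 (mod 4), so (17/157) = +(157/17).
Reduce top mod 17: now compute (4/17).
Pull out 2^2: since 17 ≡ 1 (mod 8), (2/17) = +1, so (2/17)^2 = +1.
Reached (1/17) = 1. Collecting the sign flips along the way, the symbol is -1.

-1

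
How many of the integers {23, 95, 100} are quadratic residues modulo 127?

(23/127) = -1 → non-residue.
(95/127) = -1 → non-residue.
(100/127) = +1 → QR.
Total quadratic residues among the 3: 1.

1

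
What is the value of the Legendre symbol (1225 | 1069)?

1

Euler's criterion: (1225/1069) ≡ 156^534 (mod 1069).
156^2 ≡ 818 (mod 1069)
156^4 ≡ 999 (mod 1069)
156^8 ≡ 624 (mod 1069)
156^16 ≡ 260 (mod 1069)
156^32 ≡ 253 (mod 1069)
156^64 ≡ 938 (mod 1069)
156^128 ≡ 57 (mod 1069)
156^256 ≡ 42 (mod 1069)
156^512 ≡ 695 (mod 1069)
156^534 = 156^(512+16+4+2) ≡ 1 (mod 1069).
Result is 1, so (1225/1069) = 1.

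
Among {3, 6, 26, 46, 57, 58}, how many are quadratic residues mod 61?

4

(3/61) = +1 → QR.
(6/61) = -1 → non-residue.
(26/61) = -1 → non-residue.
(46/61) = +1 → QR.
(57/61) = +1 → QR.
(58/61) = +1 → QR.
Total quadratic residues among the 6: 4.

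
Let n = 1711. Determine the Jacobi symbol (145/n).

Reciprocity: 145 ≡ 1 and 1711 ≡ 3 (mod 4), so (145/1711) = +(1711/145).
Reduce top mod 145: now compute (116/145).
Pull out 2^2: since 145 ≡ 1 (mod 8), (2/145) = +1, so (2/145)^2 = +1.
Reciprocity: 29 ≡ 1 and 145 ≡ 1 (mod 4), so (29/145) = +(145/29).
Reduce top mod 29: now compute (0/29).
Top reduces to 0: gcd > 1, so the symbol is 0.

0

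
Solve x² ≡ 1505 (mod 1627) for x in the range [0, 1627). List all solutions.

Since 1627 ≡ 3 (mod 4), a square root of 1505 is 1505^((1627+1)/4) = 1505^407 mod 1627.
Repeated squaring: 1505^2≡241, 1505^4≡1136, 1505^8≡285, 1505^16≡1502, 1505^32≡982, 1505^64≡1140, 1505^128≡1254, 1505^256≡834 (mod 1627).
1505^407 = 1505^(256+128+16+4+2+1) ≡ 1077 (mod 1627).
Check: 1077² = 1159929 ≡ 1505 (mod 1627). The two roots are 550 and 1077.

550, 1077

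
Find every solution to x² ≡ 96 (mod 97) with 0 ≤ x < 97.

97 ≡ 1 (mod 4), so we find a root by search.
Trying successive values, 22² = 484 ≡ 96 (mod 97). The other root is 97 − 22 = 75.

22, 75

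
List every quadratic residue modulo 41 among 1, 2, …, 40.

Square k = 1,…,20 (k and 41−k give the same square):
1²=1, 2²=4, 3²=9, 4²=16, 5²=25, 6²=36, 7²≡8, 8²≡23, 9²≡40, 10²≡18, 11²≡39, 12²≡21, 13²≡5, 14²≡32, 15²≡20, 16²≡10, 17²≡2, 18²≡37, 19²≡33, 20²≡31 (mod 41).
So the quadratic residues mod 41 are {1, 2, 4, 5, 8, 9, 10, 16, 18, 20, 21, 23, 25, 31, 32, 33, 36, 37, 39, 40}.

1 2 4 5 8 9 10 16 18 20 21 23 25 31 32 33 36 37 39 40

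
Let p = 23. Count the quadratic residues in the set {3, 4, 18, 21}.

(3/23) = +1 → QR.
(4/23) = +1 → QR.
(18/23) = +1 → QR.
(21/23) = -1 → non-residue.
Total quadratic residues among the 4: 3.

3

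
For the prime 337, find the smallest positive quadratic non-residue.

5

(2/337) = +1, so 2 is a residue.
(3/337) = +1, so 3 is a residue.
(4/337) = +1, so 4 is a residue.
(5/337) = −1, so 5 is the smallest positive non-residue mod 337.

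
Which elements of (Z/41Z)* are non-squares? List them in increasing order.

3, 6, 7, 11, 12, 13, 14, 15, 17, 19, 22, 24, 26, 27, 28, 29, 30, 34, 35, 38

Square k = 1,…,20 (k and 41−k give the same square):
1²=1, 2²=4, 3²=9, 4²=16, 5²=25, 6²=36, 7²≡8, 8²≡23, 9²≡40, 10²≡18, 11²≡39, 12²≡21, 13²≡5, 14²≡32, 15²≡20, 16²≡10, 17²≡2, 18²≡37, 19²≡33, 20²≡31 (mod 41).
The residues are {1, 2, 4, 5, 8, 9, 10, 16, 18, 20, 21, 23, 25, 31, 32, 33, 36, 37, 39, 40}; the non-residues are the remaining 20 nonzero classes.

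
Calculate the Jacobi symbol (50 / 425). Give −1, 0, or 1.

Pull out 2: since 425 ≡ 1 (mod 8), (2/425) = +1.
Reciprocity: 25 ≡ 1 and 425 ≡ 1 (mod 4), so (25/425) = +(425/25).
Reduce top mod 25: now compute (0/25).
Top reduces to 0: gcd > 1, so the symbol is 0.

0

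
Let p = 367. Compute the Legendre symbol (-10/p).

1

First reduce: -10 ≡ 357 (mod 367).
Reciprocity: 357 ≡ 1 and 367 ≡ 3 (mod 4), so (357/367) = +(367/357).
Reduce top mod 357: now compute (10/357).
Pull out 2: since 357 ≡ 5 (mod 8), (2/357) = -1.
Reciprocity: 5 ≡ 1 and 357 ≡ 1 (mod 4), so (5/357) = +(357/5).
Reduce top mod 5: now compute (2/5).
Pull out 2: since 5 ≡ 5 (mod 8), (2/5) = -1.
Reached (1/5) = 1. Collecting the sign flips along the way, the symbol is +1.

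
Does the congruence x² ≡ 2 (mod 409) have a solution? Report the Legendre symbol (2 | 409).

Pull out 2: since 409 ≡ 1 (mod 8), (2/409) = +1.
Reached (1/409) = 1. Collecting the sign flips along the way, the symbol is +1.

1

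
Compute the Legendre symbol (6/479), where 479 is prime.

Pull out 2: since 479 ≡ 7 (mod 8), (2/479) = +1.
Reciprocity: 3 ≡ 3 and 479 ≡ 3 (mod 4), so (3/479) = −(479/3).
Reduce top mod 3: now compute (2/3).
Pull out 2: since 3 ≡ 3 (mod 8), (2/3) = -1.
Reached (1/3) = 1. Collecting the sign flips along the way, the symbol is +1.

1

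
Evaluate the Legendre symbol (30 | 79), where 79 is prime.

Pull out 2: since 79 ≡ 7 (mod 8), (2/79) = +1.
Reciprocity: 15 ≡ 3 and 79 ≡ 3 (mod 4), so (15/79) = −(79/15).
Reduce top mod 15: now compute (4/15).
Pull out 2^2: since 15 ≡ 7 (mod 8), (2/15) = +1, so (2/15)^2 = +1.
Reached (1/15) = 1. Collecting the sign flips along the way, the symbol is -1.

-1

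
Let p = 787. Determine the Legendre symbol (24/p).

Pull out 2^3: since 787 ≡ 3 (mod 8), (2/787) = -1, so (2/787)^3 = -1.
Reciprocity: 3 ≡ 3 and 787 ≡ 3 (mod 4), so (3/787) = −(787/3).
Reduce top mod 3: now compute (1/3).
Reached (1/3) = 1. Collecting the sign flips along the way, the symbol is +1.

1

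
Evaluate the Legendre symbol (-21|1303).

-1

First reduce: -21 ≡ 1282 (mod 1303).
Pull out 2: since 1303 ≡ 7 (mod 8), (2/1303) = +1.
Reciprocity: 641 ≡ 1 and 1303 ≡ 3 (mod 4), so (641/1303) = +(1303/641).
Reduce top mod 641: now compute (21/641).
Reciprocity: 21 ≡ 1 and 641 ≡ 1 (mod 4), so (21/641) = +(641/21).
Reduce top mod 21: now compute (11/21).
Reciprocity: 11 ≡ 3 and 21 ≡ 1 (mod 4), so (11/21) = +(21/11).
Reduce top mod 11: now compute (10/11).
Pull out 2: since 11 ≡ 3 (mod 8), (2/11) = -1.
Reciprocity: 5 ≡ 1 and 11 ≡ 3 (mod 4), so (5/11) = +(11/5).
Reduce top mod 5: now compute (1/5).
Reached (1/5) = 1. Collecting the sign flips along the way, the symbol is -1.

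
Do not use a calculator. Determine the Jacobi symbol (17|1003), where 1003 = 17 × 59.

Reciprocity: 17 ≡ 1 and 1003 ≡ 3 (mod 4), so (17/1003) = +(1003/17).
Reduce top mod 17: now compute (0/17).
Top reduces to 0: gcd > 1, so the symbol is 0.

0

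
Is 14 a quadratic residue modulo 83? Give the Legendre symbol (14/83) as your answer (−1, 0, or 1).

-1

Euler's criterion: (14/83) ≡ 14^41 (mod 83).
14^2 ≡ 30 (mod 83)
14^4 ≡ 70 (mod 83)
14^8 ≡ 3 (mod 83)
14^16 ≡ 9 (mod 83)
14^32 ≡ 81 (mod 83)
14^41 = 14^(32+8+1) ≡ 82 (mod 83).
Result is 82 ≡ −1, so (14/83) = −1.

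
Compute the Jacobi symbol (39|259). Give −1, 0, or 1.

Reciprocity: 39 ≡ 3 and 259 ≡ 3 (mod 4), so (39/259) = −(259/39).
Reduce top mod 39: now compute (25/39).
Reciprocity: 25 ≡ 1 and 39 ≡ 3 (mod 4), so (25/39) = +(39/25).
Reduce top mod 25: now compute (14/25).
Pull out 2: since 25 ≡ 1 (mod 8), (2/25) = +1.
Reciprocity: 7 ≡ 3 and 25 ≡ 1 (mod 4), so (7/25) = +(25/7).
Reduce top mod 7: now compute (4/7).
Pull out 2^2: since 7 ≡ 7 (mod 8), (2/7) = +1, so (2/7)^2 = +1.
Reached (1/7) = 1. Collecting the sign flips along the way, the symbol is -1.

-1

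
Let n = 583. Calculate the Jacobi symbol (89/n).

1

Reciprocity: 89 ≡ 1 and 583 ≡ 3 (mod 4), so (89/583) = +(583/89).
Reduce top mod 89: now compute (49/89).
Reciprocity: 49 ≡ 1 and 89 ≡ 1 (mod 4), so (49/89) = +(89/49).
Reduce top mod 49: now compute (40/49).
Pull out 2^3: since 49 ≡ 1 (mod 8), (2/49) = +1, so (2/49)^3 = +1.
Reciprocity: 5 ≡ 1 and 49 ≡ 1 (mod 4), so (5/49) = +(49/5).
Reduce top mod 5: now compute (4/5).
Pull out 2^2: since 5 ≡ 5 (mod 8), (2/5) = -1, so (2/5)^2 = +1.
Reached (1/5) = 1. Collecting the sign flips along the way, the symbol is +1.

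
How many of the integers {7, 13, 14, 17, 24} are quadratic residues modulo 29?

3

(7/29) = +1 → QR.
(13/29) = +1 → QR.
(14/29) = -1 → non-residue.
(17/29) = -1 → non-residue.
(24/29) = +1 → QR.
Total quadratic residues among the 5: 3.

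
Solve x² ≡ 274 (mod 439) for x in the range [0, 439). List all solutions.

Since 439 ≡ 3 (mod 4), a square root of 274 is 274^((439+1)/4) = 274^110 mod 439.
Repeated squaring: 274^2≡7, 274^4≡49, 274^8≡206, 274^16≡292, 274^32≡98, 274^64≡385 (mod 439).
274^110 = 274^(64+32+8+4+2) ≡ 65 (mod 439).
Check: 65² = 4225 ≡ 274 (mod 439). The two roots are 65 and 374.

65, 374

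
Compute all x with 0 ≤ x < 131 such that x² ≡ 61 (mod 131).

Since 131 ≡ 3 (mod 4), a square root of 61 is 61^((131+1)/4) = 61^33 mod 131.
Repeated squaring: 61^2≡53, 61^4≡58, 61^8≡89, 61^16≡61, 61^32≡53 (mod 131).
61^33 = 61^(32+1) ≡ 89 (mod 131).
Check: 89² = 7921 ≡ 61 (mod 131). The two roots are 42 and 89.

42, 89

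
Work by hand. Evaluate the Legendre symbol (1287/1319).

Reciprocity: 1287 ≡ 3 and 1319 ≡ 3 (mod 4), so (1287/1319) = −(1319/1287).
Reduce top mod 1287: now compute (32/1287).
Pull out 2^5: since 1287 ≡ 7 (mod 8), (2/1287) = +1, so (2/1287)^5 = +1.
Reached (1/1287) = 1. Collecting the sign flips along the way, the symbol is -1.

-1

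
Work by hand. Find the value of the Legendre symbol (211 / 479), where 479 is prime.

Reciprocity: 211 ≡ 3 and 479 ≡ 3 (mod 4), so (211/479) = −(479/211).
Reduce top mod 211: now compute (57/211).
Reciprocity: 57 ≡ 1 and 211 ≡ 3 (mod 4), so (57/211) = +(211/57).
Reduce top mod 57: now compute (40/57).
Pull out 2^3: since 57 ≡ 1 (mod 8), (2/57) = +1, so (2/57)^3 = +1.
Reciprocity: 5 ≡ 1 and 57 ≡ 1 (mod 4), so (5/57) = +(57/5).
Reduce top mod 5: now compute (2/5).
Pull out 2: since 5 ≡ 5 (mod 8), (2/5) = -1.
Reached (1/5) = 1. Collecting the sign flips along the way, the symbol is +1.

1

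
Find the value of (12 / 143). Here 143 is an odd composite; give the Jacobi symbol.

Pull out 2^2: since 143 ≡ 7 (mod 8), (2/143) = +1, so (2/143)^2 = +1.
Reciprocity: 3 ≡ 3 and 143 ≡ 3 (mod 4), so (3/143) = −(143/3).
Reduce top mod 3: now compute (2/3).
Pull out 2: since 3 ≡ 3 (mod 8), (2/3) = -1.
Reached (1/3) = 1. Collecting the sign flips along the way, the symbol is +1.

1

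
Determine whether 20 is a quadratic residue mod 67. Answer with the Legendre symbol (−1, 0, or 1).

Pull out 2^2: since 67 ≡ 3 (mod 8), (2/67) = -1, so (2/67)^2 = +1.
Reciprocity: 5 ≡ 1 and 67 ≡ 3 (mod 4), so (5/67) = +(67/5).
Reduce top mod 5: now compute (2/5).
Pull out 2: since 5 ≡ 5 (mod 8), (2/5) = -1.
Reached (1/5) = 1. Collecting the sign flips along the way, the symbol is -1.

-1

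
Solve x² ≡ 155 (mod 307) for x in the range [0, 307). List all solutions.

Since 307 ≡ 3 (mod 4), a square root of 155 is 155^((307+1)/4) = 155^77 mod 307.
Repeated squaring: 155^2≡79, 155^4≡101, 155^8≡70, 155^16≡295, 155^32≡144, 155^64≡167 (mod 307).
155^77 = 155^(64+8+4+1) ≡ 259 (mod 307).
Check: 259² = 67081 ≡ 155 (mod 307). The two roots are 48 and 259.

48, 259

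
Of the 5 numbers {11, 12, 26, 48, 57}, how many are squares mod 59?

4

(11/59) = -1 → non-residue.
(12/59) = +1 → QR.
(26/59) = +1 → QR.
(48/59) = +1 → QR.
(57/59) = +1 → QR.
Total quadratic residues among the 5: 4.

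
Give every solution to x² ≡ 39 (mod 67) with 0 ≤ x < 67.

21, 46

Since 67 ≡ 3 (mod 4), a square root of 39 is 39^((67+1)/4) = 39^17 mod 67.
Repeated squaring: 39^2≡47, 39^4≡65, 39^8≡4, 39^16≡16 (mod 67).
39^17 = 39^(16+1) ≡ 21 (mod 67).
Check: 21² = 441 ≡ 39 (mod 67). The two roots are 21 and 46.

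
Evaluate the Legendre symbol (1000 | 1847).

Pull out 2^3: since 1847 ≡ 7 (mod 8), (2/1847) = +1, so (2/1847)^3 = +1.
Reciprocity: 125 ≡ 1 and 1847 ≡ 3 (mod 4), so (125/1847) = +(1847/125).
Reduce top mod 125: now compute (97/125).
Reciprocity: 97 ≡ 1 and 125 ≡ 1 (mod 4), so (97/125) = +(125/97).
Reduce top mod 97: now compute (28/97).
Pull out 2^2: since 97 ≡ 1 (mod 8), (2/97) = +1, so (2/97)^2 = +1.
Reciprocity: 7 ≡ 3 and 97 ≡ 1 (mod 4), so (7/97) = +(97/7).
Reduce top mod 7: now compute (6/7).
Pull out 2: since 7 ≡ 7 (mod 8), (2/7) = +1.
Reciprocity: 3 ≡ 3 and 7 ≡ 3 (mod 4), so (3/7) = −(7/3).
Reduce top mod 3: now compute (1/3).
Reached (1/3) = 1. Collecting the sign flips along the way, the symbol is -1.

-1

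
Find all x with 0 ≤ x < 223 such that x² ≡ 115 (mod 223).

28, 195

Since 223 ≡ 3 (mod 4), a square root of 115 is 115^((223+1)/4) = 115^56 mod 223.
Repeated squaring: 115^2≡68, 115^4≡164, 115^8≡136, 115^16≡210, 115^32≡169 (mod 223).
115^56 = 115^(32+16+8) ≡ 28 (mod 223).
Check: 28² = 784 ≡ 115 (mod 223). The two roots are 28 and 195.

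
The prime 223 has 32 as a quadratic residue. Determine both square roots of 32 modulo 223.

Since 223 ≡ 3 (mod 4), a square root of 32 is 32^((223+1)/4) = 32^56 mod 223.
Repeated squaring: 32^2≡132, 32^4≡30, 32^8≡8, 32^16≡64, 32^32≡82 (mod 223).
32^56 = 32^(32+16+8) ≡ 60 (mod 223).
Check: 60² = 3600 ≡ 32 (mod 223). The two roots are 60 and 163.

60, 163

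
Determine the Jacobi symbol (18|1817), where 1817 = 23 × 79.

1

Pull out 2: since 1817 ≡ 1 (mod 8), (2/1817) = +1.
Reciprocity: 9 ≡ 1 and 1817 ≡ 1 (mod 4), so (9/1817) = +(1817/9).
Reduce top mod 9: now compute (8/9).
Pull out 2^3: since 9 ≡ 1 (mod 8), (2/9) = +1, so (2/9)^3 = +1.
Reached (1/9) = 1. Collecting the sign flips along the way, the symbol is +1.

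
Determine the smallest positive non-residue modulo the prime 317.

(2/317) = −1, so 2 is the smallest positive non-residue mod 317.

2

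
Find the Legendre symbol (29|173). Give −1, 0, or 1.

Euler's criterion: (29/173) ≡ 29^86 (mod 173).
29^2 ≡ 149 (mod 173)
29^4 ≡ 57 (mod 173)
29^8 ≡ 135 (mod 173)
29^16 ≡ 60 (mod 173)
29^32 ≡ 140 (mod 173)
29^64 ≡ 51 (mod 173)
29^86 = 29^(64+16+4+2) ≡ 1 (mod 173).
Result is 1, so (29/173) = 1.

1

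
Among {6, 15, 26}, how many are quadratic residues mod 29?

1

(6/29) = +1 → QR.
(15/29) = -1 → non-residue.
(26/29) = -1 → non-residue.
Total quadratic residues among the 3: 1.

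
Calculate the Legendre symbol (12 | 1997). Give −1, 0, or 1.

Pull out 2^2: since 1997 ≡ 5 (mod 8), (2/1997) = -1, so (2/1997)^2 = +1.
Reciprocity: 3 ≡ 3 and 1997 ≡ 1 (mod 4), so (3/1997) = +(1997/3).
Reduce top mod 3: now compute (2/3).
Pull out 2: since 3 ≡ 3 (mod 8), (2/3) = -1.
Reached (1/3) = 1. Collecting the sign flips along the way, the symbol is -1.

-1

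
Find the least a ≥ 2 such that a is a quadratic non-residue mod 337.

(2/337) = +1, so 2 is a residue.
(3/337) = +1, so 3 is a residue.
(4/337) = +1, so 4 is a residue.
(5/337) = −1, so 5 is the smallest positive non-residue mod 337.

5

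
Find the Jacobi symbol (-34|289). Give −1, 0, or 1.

0

First reduce: -34 ≡ 255 (mod 289).
Reciprocity: 255 ≡ 3 and 289 ≡ 1 (mod 4), so (255/289) = +(289/255).
Reduce top mod 255: now compute (34/255).
Pull out 2: since 255 ≡ 7 (mod 8), (2/255) = +1.
Reciprocity: 17 ≡ 1 and 255 ≡ 3 (mod 4), so (17/255) = +(255/17).
Reduce top mod 17: now compute (0/17).
Top reduces to 0: gcd > 1, so the symbol is 0.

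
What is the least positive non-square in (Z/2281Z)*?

7

(2/2281) = +1, so 2 is a residue.
(3/2281) = +1, so 3 is a residue.
(4/2281) = +1, so 4 is a residue.
(5/2281) = +1, so 5 is a residue.
(6/2281) = +1, so 6 is a residue.
(7/2281) = −1, so 7 is the smallest positive non-residue mod 2281.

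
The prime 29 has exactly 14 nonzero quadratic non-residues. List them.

2, 3, 8, 10, 11, 12, 14, 15, 17, 18, 19, 21, 26, 27

Square k = 1,…,14 (k and 29−k give the same square):
1²=1, 2²=4, 3²=9, 4²=16, 5²=25, 6²≡7, 7²≡20, 8²≡6, 9²≡23, 10²≡13, 11²≡5, 12²≡28, 13²≡24, 14²≡22 (mod 29).
The residues are {1, 4, 5, 6, 7, 9, 13, 16, 20, 22, 23, 24, 25, 28}; the non-residues are the remaining 14 nonzero classes.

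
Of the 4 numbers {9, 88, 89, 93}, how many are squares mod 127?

2

(9/127) = +1 → QR.
(88/127) = +1 → QR.
(89/127) = -1 → non-residue.
(93/127) = -1 → non-residue.
Total quadratic residues among the 4: 2.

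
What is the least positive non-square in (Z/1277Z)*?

(2/1277) = −1, so 2 is the smallest positive non-residue mod 1277.

2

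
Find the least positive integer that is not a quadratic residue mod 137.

3

(2/137) = +1, so 2 is a residue.
(3/137) = −1, so 3 is the smallest positive non-residue mod 137.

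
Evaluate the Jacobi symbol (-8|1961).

1

First reduce: -8 ≡ 1953 (mod 1961).
Reciprocity: 1953 ≡ 1 and 1961 ≡ 1 (mod 4), so (1953/1961) = +(1961/1953).
Reduce top mod 1953: now compute (8/1953).
Pull out 2^3: since 1953 ≡ 1 (mod 8), (2/1953) = +1, so (2/1953)^3 = +1.
Reached (1/1953) = 1. Collecting the sign flips along the way, the symbol is +1.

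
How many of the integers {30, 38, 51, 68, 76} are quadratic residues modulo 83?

4

(30/83) = +1 → QR.
(38/83) = +1 → QR.
(51/83) = +1 → QR.
(68/83) = +1 → QR.
(76/83) = -1 → non-residue.
Total quadratic residues among the 5: 4.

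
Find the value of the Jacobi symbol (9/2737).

1

Reciprocity: 9 ≡ 1 and 2737 ≡ 1 (mod 4), so (9/2737) = +(2737/9).
Reduce top mod 9: now compute (1/9).
Reached (1/9) = 1. Collecting the sign flips along the way, the symbol is +1.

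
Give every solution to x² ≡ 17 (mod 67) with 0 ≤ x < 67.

Since 67 ≡ 3 (mod 4), a square root of 17 is 17^((67+1)/4) = 17^17 mod 67.
Repeated squaring: 17^2≡21, 17^4≡39, 17^8≡47, 17^16≡65 (mod 67).
17^17 = 17^(16+1) ≡ 33 (mod 67).
Check: 33² = 1089 ≡ 17 (mod 67). The two roots are 33 and 34.

33, 34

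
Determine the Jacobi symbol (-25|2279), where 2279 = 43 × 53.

-1

First reduce: -25 ≡ 2254 (mod 2279).
Pull out 2: since 2279 ≡ 7 (mod 8), (2/2279) = +1.
Reciprocity: 1127 ≡ 3 and 2279 ≡ 3 (mod 4), so (1127/2279) = −(2279/1127).
Reduce top mod 1127: now compute (25/1127).
Reciprocity: 25 ≡ 1 and 1127 ≡ 3 (mod 4), so (25/1127) = +(1127/25).
Reduce top mod 25: now compute (2/25).
Pull out 2: since 25 ≡ 1 (mod 8), (2/25) = +1.
Reached (1/25) = 1. Collecting the sign flips along the way, the symbol is -1.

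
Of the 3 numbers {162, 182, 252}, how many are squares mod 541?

2

(162/541) = -1 → non-residue.
(182/541) = +1 → QR.
(252/541) = +1 → QR.
Total quadratic residues among the 3: 2.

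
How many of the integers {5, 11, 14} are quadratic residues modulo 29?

(5/29) = +1 → QR.
(11/29) = -1 → non-residue.
(14/29) = -1 → non-residue.
Total quadratic residues among the 3: 1.

1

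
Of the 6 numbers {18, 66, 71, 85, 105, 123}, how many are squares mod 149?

(18/149) = -1 → non-residue.
(66/149) = -1 → non-residue.
(71/149) = -1 → non-residue.
(85/149) = +1 → QR.
(105/149) = -1 → non-residue.
(123/149) = +1 → QR.
Total quadratic residues among the 6: 2.

2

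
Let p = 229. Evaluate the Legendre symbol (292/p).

-1

First reduce: 292 ≡ 63 (mod 229).
Reciprocity: 63 ≡ 3 and 229 ≡ 1 (mod 4), so (63/229) = +(229/63).
Reduce top mod 63: now compute (40/63).
Pull out 2^3: since 63 ≡ 7 (mod 8), (2/63) = +1, so (2/63)^3 = +1.
Reciprocity: 5 ≡ 1 and 63 ≡ 3 (mod 4), so (5/63) = +(63/5).
Reduce top mod 5: now compute (3/5).
Reciprocity: 3 ≡ 3 and 5 ≡ 1 (mod 4), so (3/5) = +(5/3).
Reduce top mod 3: now compute (2/3).
Pull out 2: since 3 ≡ 3 (mod 8), (2/3) = -1.
Reached (1/3) = 1. Collecting the sign flips along the way, the symbol is -1.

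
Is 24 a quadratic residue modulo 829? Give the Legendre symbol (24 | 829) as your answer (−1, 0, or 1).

-1

Euler's criterion: (24/829) ≡ 24^414 (mod 829).
24^2 ≡ 576 (mod 829)
24^4 ≡ 176 (mod 829)
24^8 ≡ 303 (mod 829)
24^16 ≡ 619 (mod 829)
24^32 ≡ 163 (mod 829)
24^64 ≡ 41 (mod 829)
24^128 ≡ 23 (mod 829)
24^256 ≡ 529 (mod 829)
24^414 = 24^(256+128+16+8+4+2) ≡ 828 (mod 829).
Result is 828 ≡ −1, so (24/829) = −1.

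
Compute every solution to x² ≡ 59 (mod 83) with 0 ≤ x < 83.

Since 83 ≡ 3 (mod 4), a square root of 59 is 59^((83+1)/4) = 59^21 mod 83.
Repeated squaring: 59^2≡78, 59^4≡25, 59^8≡44, 59^16≡27 (mod 83).
59^21 = 59^(16+4+1) ≡ 68 (mod 83).
Check: 68² = 4624 ≡ 59 (mod 83). The two roots are 15 and 68.

15, 68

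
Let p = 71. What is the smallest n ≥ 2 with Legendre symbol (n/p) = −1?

(2/71) = +1, so 2 is a residue.
(3/71) = +1, so 3 is a residue.
(4/71) = +1, so 4 is a residue.
(5/71) = +1, so 5 is a residue.
(6/71) = +1, so 6 is a residue.
(7/71) = −1, so 7 is the smallest positive non-residue mod 71.

7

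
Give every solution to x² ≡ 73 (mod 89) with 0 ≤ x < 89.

89 ≡ 1 (mod 4), so we find a root by search.
Trying successive values, 42² = 1764 ≡ 73 (mod 89). The other root is 89 − 42 = 47.

42, 47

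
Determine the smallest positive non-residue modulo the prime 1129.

11

(2/1129) = +1, so 2 is a residue.
(3/1129) = +1, so 3 is a residue.
(4/1129) = +1, so 4 is a residue.
(5/1129) = +1, so 5 is a residue.
(6/1129) = +1, so 6 is a residue.
(7/1129) = +1, so 7 is a residue.
(8/1129) = +1, so 8 is a residue.
(9/1129) = +1, so 9 is a residue.
(10/1129) = +1, so 10 is a residue.
(11/1129) = −1, so 11 is the smallest positive non-residue mod 1129.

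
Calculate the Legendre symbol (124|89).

Euler's criterion: (124/89) ≡ 35^44 (mod 89).
35^2 ≡ 68 (mod 89)
35^4 ≡ 85 (mod 89)
35^8 ≡ 16 (mod 89)
35^16 ≡ 78 (mod 89)
35^32 ≡ 32 (mod 89)
35^44 = 35^(32+8+4) ≡ 88 (mod 89).
Result is 88 ≡ −1, so (124/89) = −1.

-1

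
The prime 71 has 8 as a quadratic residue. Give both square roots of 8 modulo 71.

Since 71 ≡ 3 (mod 4), a square root of 8 is 8^((71+1)/4) = 8^18 mod 71.
Repeated squaring: 8^2≡64, 8^4≡49, 8^8≡58, 8^16≡27 (mod 71).
8^18 = 8^(16+2) ≡ 24 (mod 71).
Check: 24² = 576 ≡ 8 (mod 71). The two roots are 24 and 47.

24, 47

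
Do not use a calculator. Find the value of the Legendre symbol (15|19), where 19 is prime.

Reciprocity: 15 ≡ 3 and 19 ≡ 3 (mod 4), so (15/19) = −(19/15).
Reduce top mod 15: now compute (4/15).
Pull out 2^2: since 15 ≡ 7 (mod 8), (2/15) = +1, so (2/15)^2 = +1.
Reached (1/15) = 1. Collecting the sign flips along the way, the symbol is -1.

-1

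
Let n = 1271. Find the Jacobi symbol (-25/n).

-1

First reduce: -25 ≡ 1246 (mod 1271).
Pull out 2: since 1271 ≡ 7 (mod 8), (2/1271) = +1.
Reciprocity: 623 ≡ 3 and 1271 ≡ 3 (mod 4), so (623/1271) = −(1271/623).
Reduce top mod 623: now compute (25/623).
Reciprocity: 25 ≡ 1 and 623 ≡ 3 (mod 4), so (25/623) = +(623/25).
Reduce top mod 25: now compute (23/25).
Reciprocity: 23 ≡ 3 and 25 ≡ 1 (mod 4), so (23/25) = +(25/23).
Reduce top mod 23: now compute (2/23).
Pull out 2: since 23 ≡ 7 (mod 8), (2/23) = +1.
Reached (1/23) = 1. Collecting the sign flips along the way, the symbol is -1.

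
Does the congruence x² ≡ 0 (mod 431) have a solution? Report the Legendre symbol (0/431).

0

Top reduces to 0: gcd > 1, so the symbol is 0.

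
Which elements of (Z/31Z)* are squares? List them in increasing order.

1, 2, 4, 5, 7, 8, 9, 10, 14, 16, 18, 19, 20, 25, 28

Square k = 1,…,15 (k and 31−k give the same square):
1²=1, 2²=4, 3²=9, 4²=16, 5²=25, 6²≡5, 7²≡18, 8²≡2, 9²≡19, 10²≡7, 11²≡28, 12²≡20, 13²≡14, 14²≡10, 15²≡8 (mod 31).
So the quadratic residues mod 31 are {1, 2, 4, 5, 7, 8, 9, 10, 14, 16, 18, 19, 20, 25, 28}.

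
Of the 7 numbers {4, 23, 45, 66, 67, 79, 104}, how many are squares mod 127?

(4/127) = +1 → QR.
(23/127) = -1 → non-residue.
(45/127) = -1 → non-residue.
(66/127) = -1 → non-residue.
(67/127) = -1 → non-residue.
(79/127) = +1 → QR.
(104/127) = +1 → QR.
Total quadratic residues among the 7: 3.

3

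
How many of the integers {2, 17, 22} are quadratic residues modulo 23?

(2/23) = +1 → QR.
(17/23) = -1 → non-residue.
(22/23) = -1 → non-residue.
Total quadratic residues among the 3: 1.

1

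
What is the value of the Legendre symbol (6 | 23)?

Euler's criterion: (6/23) ≡ 6^11 (mod 23).
6^2 ≡ 13 (mod 23)
6^4 ≡ 8 (mod 23)
6^8 ≡ 18 (mod 23)
6^11 = 6^(8+2+1) ≡ 1 (mod 23).
Result is 1, so (6/23) = 1.

1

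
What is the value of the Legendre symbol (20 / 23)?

-1

Pull out 2^2: since 23 ≡ 7 (mod 8), (2/23) = +1, so (2/23)^2 = +1.
Reciprocity: 5 ≡ 1 and 23 ≡ 3 (mod 4), so (5/23) = +(23/5).
Reduce top mod 5: now compute (3/5).
Reciprocity: 3 ≡ 3 and 5 ≡ 1 (mod 4), so (3/5) = +(5/3).
Reduce top mod 3: now compute (2/3).
Pull out 2: since 3 ≡ 3 (mod 8), (2/3) = -1.
Reached (1/3) = 1. Collecting the sign flips along the way, the symbol is -1.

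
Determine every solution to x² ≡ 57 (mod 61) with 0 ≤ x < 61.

61 ≡ 1 (mod 4), so we find a root by search.
Trying successive values, 22² = 484 ≡ 57 (mod 61). The other root is 61 − 22 = 39.

22, 39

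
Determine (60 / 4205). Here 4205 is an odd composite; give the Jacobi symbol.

Pull out 2^2: since 4205 ≡ 5 (mod 8), (2/4205) = -1, so (2/4205)^2 = +1.
Reciprocity: 15 ≡ 3 and 4205 ≡ 1 (mod 4), so (15/4205) = +(4205/15).
Reduce top mod 15: now compute (5/15).
Reciprocity: 5 ≡ 1 and 15 ≡ 3 (mod 4), so (5/15) = +(15/5).
Reduce top mod 5: now compute (0/5).
Top reduces to 0: gcd > 1, so the symbol is 0.

0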